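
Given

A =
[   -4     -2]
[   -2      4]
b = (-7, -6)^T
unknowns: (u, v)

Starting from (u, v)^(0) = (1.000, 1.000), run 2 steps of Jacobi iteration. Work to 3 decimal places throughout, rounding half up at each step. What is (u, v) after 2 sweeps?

(2.250, -0.875)

Iteration 1:
  u = (-7 - (-2)·1.000) / (-4) = 1.250
  v = (-6 - (-2)·1.000) / (4) = -1.000
Iteration 2:
  u = (-7 - (-2)·-1.000) / (-4) = 2.250
  v = (-6 - (-2)·1.250) / (4) = -0.875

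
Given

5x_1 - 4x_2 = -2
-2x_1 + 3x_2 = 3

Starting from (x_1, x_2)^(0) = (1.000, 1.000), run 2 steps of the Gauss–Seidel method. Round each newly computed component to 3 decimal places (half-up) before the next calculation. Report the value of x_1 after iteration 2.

0.614

Iteration 1:
  x_1 = (-2 - (-4)·1.000) / (5) = 0.400
  x_2 = (3 - (-2)·0.400) / (3) = 1.267
Iteration 2:
  x_1 = (-2 - (-4)·1.267) / (5) = 0.614
  x_2 = (3 - (-2)·0.614) / (3) = 1.409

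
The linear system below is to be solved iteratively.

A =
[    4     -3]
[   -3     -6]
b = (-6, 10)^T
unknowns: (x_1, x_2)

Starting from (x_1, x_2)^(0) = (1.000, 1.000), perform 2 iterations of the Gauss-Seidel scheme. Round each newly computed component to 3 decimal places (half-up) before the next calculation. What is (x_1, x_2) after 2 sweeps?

Iteration 1:
  x_1 = (-6 - (-3)·1.000) / (4) = -0.750
  x_2 = (10 - (-3)·-0.750) / (-6) = -1.292
Iteration 2:
  x_1 = (-6 - (-3)·-1.292) / (4) = -2.469
  x_2 = (10 - (-3)·-2.469) / (-6) = -0.432

(-2.469, -0.432)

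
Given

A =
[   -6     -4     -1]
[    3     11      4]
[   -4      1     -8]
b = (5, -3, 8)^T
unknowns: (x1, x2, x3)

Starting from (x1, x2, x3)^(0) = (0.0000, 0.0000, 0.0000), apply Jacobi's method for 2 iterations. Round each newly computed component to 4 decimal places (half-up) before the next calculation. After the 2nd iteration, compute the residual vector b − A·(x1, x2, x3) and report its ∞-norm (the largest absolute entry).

Iteration 1:
  x1 = (5 - (-4)·0.0000 - (-1)·0.0000) / (-6) = -0.8333
  x2 = (-3 - (3)·0.0000 - (4)·0.0000) / (11) = -0.2727
  x3 = (8 - (-4)·0.0000 - (1)·0.0000) / (-8) = -1.0000
Iteration 2:
  x1 = (5 - (-4)·-0.2727 - (-1)·-1.0000) / (-6) = -0.4849
  x2 = (-3 - (3)·-0.8333 - (4)·-1.0000) / (11) = 0.3182
  x3 = (8 - (-4)·-0.8333 - (1)·-0.2727) / (-8) = -0.6174
Residual b − A·x = (2.7460, -2.5759, 0.8030); ∞-norm = 2.7460

2.7460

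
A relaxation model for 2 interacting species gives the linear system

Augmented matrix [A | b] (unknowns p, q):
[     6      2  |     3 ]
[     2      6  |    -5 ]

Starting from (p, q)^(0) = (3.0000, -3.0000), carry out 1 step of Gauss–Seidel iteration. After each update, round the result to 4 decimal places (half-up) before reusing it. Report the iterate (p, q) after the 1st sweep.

Iteration 1:
  p = (3 - (2)·-3.0000) / (6) = 1.5000
  q = (-5 - (2)·1.5000) / (6) = -1.3333

(1.5000, -1.3333)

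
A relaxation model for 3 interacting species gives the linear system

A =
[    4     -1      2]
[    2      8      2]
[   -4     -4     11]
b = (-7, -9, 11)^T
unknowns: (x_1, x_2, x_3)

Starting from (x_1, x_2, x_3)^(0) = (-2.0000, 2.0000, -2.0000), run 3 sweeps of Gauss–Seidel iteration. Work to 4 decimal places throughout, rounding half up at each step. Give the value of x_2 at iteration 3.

-0.6306

Iteration 1:
  x_1 = (-7 - (-1)·2.0000 - (2)·-2.0000) / (4) = -0.2500
  x_2 = (-9 - (2)·-0.2500 - (2)·-2.0000) / (8) = -0.5625
  x_3 = (11 - (-4)·-0.2500 - (-4)·-0.5625) / (11) = 0.7045
Iteration 2:
  x_1 = (-7 - (-1)·-0.5625 - (2)·0.7045) / (4) = -2.2429
  x_2 = (-9 - (2)·-2.2429 - (2)·0.7045) / (8) = -0.7404
  x_3 = (11 - (-4)·-2.2429 - (-4)·-0.7404) / (11) = -0.0848
Iteration 3:
  x_1 = (-7 - (-1)·-0.7404 - (2)·-0.0848) / (4) = -1.8927
  x_2 = (-9 - (2)·-1.8927 - (2)·-0.0848) / (8) = -0.6306
  x_3 = (11 - (-4)·-1.8927 - (-4)·-0.6306) / (11) = 0.0824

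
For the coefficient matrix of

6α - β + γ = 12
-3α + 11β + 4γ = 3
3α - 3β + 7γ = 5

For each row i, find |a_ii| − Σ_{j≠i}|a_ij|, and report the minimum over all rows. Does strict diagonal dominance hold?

1

row 1: |6| − (1+1) = 4
row 2: |11| − (3+4) = 4
row 3: |7| − (3+3) = 1
minimum over rows = 1 → strictly diagonally dominant (convergence guaranteed)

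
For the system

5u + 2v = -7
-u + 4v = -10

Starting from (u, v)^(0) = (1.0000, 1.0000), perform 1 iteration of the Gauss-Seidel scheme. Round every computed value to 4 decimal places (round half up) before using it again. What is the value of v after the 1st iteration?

Iteration 1:
  u = (-7 - (2)·1.0000) / (5) = -1.8000
  v = (-10 - (-1)·-1.8000) / (4) = -2.9500

-2.9500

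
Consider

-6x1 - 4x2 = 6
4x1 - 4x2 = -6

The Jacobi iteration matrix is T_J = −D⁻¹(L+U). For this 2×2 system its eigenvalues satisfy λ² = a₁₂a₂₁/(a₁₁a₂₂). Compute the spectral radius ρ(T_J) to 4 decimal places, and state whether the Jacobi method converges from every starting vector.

a₁₂a₂₁/(a₁₁a₂₂) = (-4)·(4) / ((-6)·(-4)) = -0.666667
ρ = √|-0.666667| = √0.666667 = 0.8165
ρ < 1, so Jacobi converges

0.8165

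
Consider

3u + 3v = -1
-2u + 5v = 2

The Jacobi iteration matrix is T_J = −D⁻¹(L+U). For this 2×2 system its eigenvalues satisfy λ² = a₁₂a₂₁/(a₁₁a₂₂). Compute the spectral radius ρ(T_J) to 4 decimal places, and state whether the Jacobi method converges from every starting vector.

a₁₂a₂₁/(a₁₁a₂₂) = (3)·(-2) / ((3)·(5)) = -0.400000
ρ = √|-0.400000| = √0.400000 = 0.6325
ρ < 1, so Jacobi converges

0.6325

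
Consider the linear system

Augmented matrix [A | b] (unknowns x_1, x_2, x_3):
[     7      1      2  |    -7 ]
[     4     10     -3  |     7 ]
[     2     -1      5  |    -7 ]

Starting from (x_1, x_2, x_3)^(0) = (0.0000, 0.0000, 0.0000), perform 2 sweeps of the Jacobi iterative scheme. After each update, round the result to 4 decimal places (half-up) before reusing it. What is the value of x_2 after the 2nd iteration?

Iteration 1:
  x_1 = (-7 - (1)·0.0000 - (2)·0.0000) / (7) = -1.0000
  x_2 = (7 - (4)·0.0000 - (-3)·0.0000) / (10) = 0.7000
  x_3 = (-7 - (2)·0.0000 - (-1)·0.0000) / (5) = -1.4000
Iteration 2:
  x_1 = (-7 - (1)·0.7000 - (2)·-1.4000) / (7) = -0.7000
  x_2 = (7 - (4)·-1.0000 - (-3)·-1.4000) / (10) = 0.6800
  x_3 = (-7 - (2)·-1.0000 - (-1)·0.7000) / (5) = -0.8600

0.6800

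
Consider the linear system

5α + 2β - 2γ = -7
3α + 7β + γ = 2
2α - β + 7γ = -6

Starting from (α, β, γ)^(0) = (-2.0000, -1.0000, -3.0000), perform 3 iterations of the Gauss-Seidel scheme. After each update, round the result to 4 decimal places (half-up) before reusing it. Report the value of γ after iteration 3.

Iteration 1:
  α = (-7 - (2)·-1.0000 - (-2)·-3.0000) / (5) = -2.2000
  β = (2 - (3)·-2.2000 - (1)·-3.0000) / (7) = 1.6571
  γ = (-6 - (2)·-2.2000 - (-1)·1.6571) / (7) = 0.0082
Iteration 2:
  α = (-7 - (2)·1.6571 - (-2)·0.0082) / (5) = -2.0596
  β = (2 - (3)·-2.0596 - (1)·0.0082) / (7) = 1.1672
  γ = (-6 - (2)·-2.0596 - (-1)·1.1672) / (7) = -0.1019
Iteration 3:
  α = (-7 - (2)·1.1672 - (-2)·-0.1019) / (5) = -1.9076
  β = (2 - (3)·-1.9076 - (1)·-0.1019) / (7) = 1.1178
  γ = (-6 - (2)·-1.9076 - (-1)·1.1178) / (7) = -0.1524

-0.1524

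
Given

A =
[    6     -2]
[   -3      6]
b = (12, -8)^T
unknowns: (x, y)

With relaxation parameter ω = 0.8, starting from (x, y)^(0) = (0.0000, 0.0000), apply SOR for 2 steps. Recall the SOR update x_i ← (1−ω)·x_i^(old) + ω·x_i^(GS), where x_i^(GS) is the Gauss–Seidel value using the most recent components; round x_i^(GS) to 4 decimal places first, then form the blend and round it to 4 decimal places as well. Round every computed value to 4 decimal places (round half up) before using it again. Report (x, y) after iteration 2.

Iteration 1:
  x: GS value = (12 - (-2)·0.0000) / (6) = 2.0000;  x ← (1−ω)·0.0000 + ω·2.0000 = 1.6000
  y: GS value = (-8 - (-3)·1.6000) / (6) = -0.5333;  y ← (1−ω)·0.0000 + ω·-0.5333 = -0.4266
Iteration 2:
  x: GS value = (12 - (-2)·-0.4266) / (6) = 1.8578;  x ← (1−ω)·1.6000 + ω·1.8578 = 1.8062
  y: GS value = (-8 - (-3)·1.8062) / (6) = -0.4302;  y ← (1−ω)·-0.4266 + ω·-0.4302 = -0.4295

(1.8062, -0.4295)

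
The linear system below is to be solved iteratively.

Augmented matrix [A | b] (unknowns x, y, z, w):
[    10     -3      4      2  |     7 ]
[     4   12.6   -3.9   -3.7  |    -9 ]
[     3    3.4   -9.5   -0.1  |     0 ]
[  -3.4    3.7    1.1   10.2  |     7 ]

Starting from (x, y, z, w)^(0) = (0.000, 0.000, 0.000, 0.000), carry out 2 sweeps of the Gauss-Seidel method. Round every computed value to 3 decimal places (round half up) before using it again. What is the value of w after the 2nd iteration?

Iteration 1:
  x = (7 - (-3)·0.000 - (4)·0.000 - (2)·0.000) / (10) = 0.700
  y = (-9 - (4)·0.700 - (-3.9)·0.000 - (-3.7)·0.000) / (12.6) = -0.937
  z = (0 - (3)·0.700 - (3.4)·-0.937 - (-0.1)·0.000) / (-9.5) = -0.114
  w = (7 - (-3.4)·0.700 - (3.7)·-0.937 - (1.1)·-0.114) / (10.2) = 1.272
Iteration 2:
  x = (7 - (-3)·-0.937 - (4)·-0.114 - (2)·1.272) / (10) = 0.210
  y = (-9 - (4)·0.210 - (-3.9)·-0.114 - (-3.7)·1.272) / (12.6) = -0.443
  z = (0 - (3)·0.210 - (3.4)·-0.443 - (-0.1)·1.272) / (-9.5) = -0.106
  w = (7 - (-3.4)·0.210 - (3.7)·-0.443 - (1.1)·-0.106) / (10.2) = 0.928

0.928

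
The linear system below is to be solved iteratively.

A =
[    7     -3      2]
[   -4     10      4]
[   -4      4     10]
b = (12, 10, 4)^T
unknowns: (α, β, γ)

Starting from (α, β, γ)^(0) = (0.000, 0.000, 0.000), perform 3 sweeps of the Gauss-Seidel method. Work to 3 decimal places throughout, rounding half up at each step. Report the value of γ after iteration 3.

Iteration 1:
  α = (12 - (-3)·0.000 - (2)·0.000) / (7) = 1.714
  β = (10 - (-4)·1.714 - (4)·0.000) / (10) = 1.686
  γ = (4 - (-4)·1.714 - (4)·1.686) / (10) = 0.411
Iteration 2:
  α = (12 - (-3)·1.686 - (2)·0.411) / (7) = 2.319
  β = (10 - (-4)·2.319 - (4)·0.411) / (10) = 1.763
  γ = (4 - (-4)·2.319 - (4)·1.763) / (10) = 0.622
Iteration 3:
  α = (12 - (-3)·1.763 - (2)·0.622) / (7) = 2.292
  β = (10 - (-4)·2.292 - (4)·0.622) / (10) = 1.668
  γ = (4 - (-4)·2.292 - (4)·1.668) / (10) = 0.650

0.650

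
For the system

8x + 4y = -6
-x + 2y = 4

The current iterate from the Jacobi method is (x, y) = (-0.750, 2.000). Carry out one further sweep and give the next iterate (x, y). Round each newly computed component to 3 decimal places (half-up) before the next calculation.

(-1.750, 1.625)

One sweep:
  x = (-6 - (4)·2.000) / (8) = -1.750
  y = (4 - (-1)·-0.750) / (2) = 1.625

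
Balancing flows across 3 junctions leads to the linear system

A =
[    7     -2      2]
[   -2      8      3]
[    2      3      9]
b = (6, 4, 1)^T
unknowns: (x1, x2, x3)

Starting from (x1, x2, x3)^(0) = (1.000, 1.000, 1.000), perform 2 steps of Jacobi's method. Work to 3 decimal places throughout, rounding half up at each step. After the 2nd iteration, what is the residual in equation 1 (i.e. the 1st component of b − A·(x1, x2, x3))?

Iteration 1:
  x1 = (6 - (-2)·1.000 - (2)·1.000) / (7) = 0.857
  x2 = (4 - (-2)·1.000 - (3)·1.000) / (8) = 0.375
  x3 = (1 - (2)·1.000 - (3)·1.000) / (9) = -0.444
Iteration 2:
  x1 = (6 - (-2)·0.375 - (2)·-0.444) / (7) = 1.091
  x2 = (4 - (-2)·0.857 - (3)·-0.444) / (8) = 0.881
  x3 = (1 - (2)·0.857 - (3)·0.375) / (9) = -0.204
Residual b − A·x = (0.533, -0.254, -1.989)

0.533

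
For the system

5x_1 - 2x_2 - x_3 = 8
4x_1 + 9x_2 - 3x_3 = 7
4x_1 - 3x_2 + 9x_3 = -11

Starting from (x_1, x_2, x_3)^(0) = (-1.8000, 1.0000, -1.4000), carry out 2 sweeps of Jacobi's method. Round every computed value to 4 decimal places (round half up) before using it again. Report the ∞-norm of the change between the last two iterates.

Iteration 1:
  x_1 = (8 - (-2)·1.0000 - (-1)·-1.4000) / (5) = 1.7200
  x_2 = (7 - (4)·-1.8000 - (-3)·-1.4000) / (9) = 1.1111
  x_3 = (-11 - (4)·-1.8000 - (-3)·1.0000) / (9) = -0.0889
Iteration 2:
  x_1 = (8 - (-2)·1.1111 - (-1)·-0.0889) / (5) = 2.0267
  x_2 = (7 - (4)·1.7200 - (-3)·-0.0889) / (9) = -0.0163
  x_3 = (-11 - (4)·1.7200 - (-3)·1.1111) / (9) = -1.6163
Change: (0.3067, -1.1274, -1.5274) → max |·| = 1.5274

1.5274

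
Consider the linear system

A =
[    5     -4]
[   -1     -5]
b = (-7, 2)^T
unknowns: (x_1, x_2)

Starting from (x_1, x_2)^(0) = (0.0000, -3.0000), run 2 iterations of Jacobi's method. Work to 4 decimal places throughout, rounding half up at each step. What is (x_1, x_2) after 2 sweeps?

(-1.7200, 0.3600)

Iteration 1:
  x_1 = (-7 - (-4)·-3.0000) / (5) = -3.8000
  x_2 = (2 - (-1)·0.0000) / (-5) = -0.4000
Iteration 2:
  x_1 = (-7 - (-4)·-0.4000) / (5) = -1.7200
  x_2 = (2 - (-1)·-3.8000) / (-5) = 0.3600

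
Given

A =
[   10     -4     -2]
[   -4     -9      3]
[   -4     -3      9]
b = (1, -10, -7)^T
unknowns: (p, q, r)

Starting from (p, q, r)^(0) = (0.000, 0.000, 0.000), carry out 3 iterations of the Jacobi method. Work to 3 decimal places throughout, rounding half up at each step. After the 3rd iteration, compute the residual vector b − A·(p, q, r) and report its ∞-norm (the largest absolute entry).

0.239

Iteration 1:
  p = (1 - (-4)·0.000 - (-2)·0.000) / (10) = 0.100
  q = (-10 - (-4)·0.000 - (3)·0.000) / (-9) = 1.111
  r = (-7 - (-4)·0.000 - (-3)·0.000) / (9) = -0.778
Iteration 2:
  p = (1 - (-4)·1.111 - (-2)·-0.778) / (10) = 0.389
  q = (-10 - (-4)·0.100 - (3)·-0.778) / (-9) = 0.807
  r = (-7 - (-4)·0.100 - (-3)·1.111) / (9) = -0.363
Iteration 3:
  p = (1 - (-4)·0.807 - (-2)·-0.363) / (10) = 0.350
  q = (-10 - (-4)·0.389 - (3)·-0.363) / (-9) = 0.817
  r = (-7 - (-4)·0.389 - (-3)·0.807) / (9) = -0.336
Residual b − A·x = (0.096, -0.239, -0.125); ∞-norm = 0.239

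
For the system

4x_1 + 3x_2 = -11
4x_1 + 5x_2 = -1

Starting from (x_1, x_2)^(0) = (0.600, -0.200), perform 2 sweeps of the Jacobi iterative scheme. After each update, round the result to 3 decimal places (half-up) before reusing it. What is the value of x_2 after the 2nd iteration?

1.880

Iteration 1:
  x_1 = (-11 - (3)·-0.200) / (4) = -2.600
  x_2 = (-1 - (4)·0.600) / (5) = -0.680
Iteration 2:
  x_1 = (-11 - (3)·-0.680) / (4) = -2.240
  x_2 = (-1 - (4)·-2.600) / (5) = 1.880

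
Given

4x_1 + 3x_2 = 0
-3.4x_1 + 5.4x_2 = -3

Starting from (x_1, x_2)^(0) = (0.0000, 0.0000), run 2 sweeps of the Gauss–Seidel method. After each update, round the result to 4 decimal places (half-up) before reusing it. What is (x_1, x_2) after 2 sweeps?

Iteration 1:
  x_1 = (0 - (3)·0.0000) / (4) = 0.0000
  x_2 = (-3 - (-3.4)·0.0000) / (5.4) = -0.5556
Iteration 2:
  x_1 = (0 - (3)·-0.5556) / (4) = 0.4167
  x_2 = (-3 - (-3.4)·0.4167) / (5.4) = -0.2932

(0.4167, -0.2932)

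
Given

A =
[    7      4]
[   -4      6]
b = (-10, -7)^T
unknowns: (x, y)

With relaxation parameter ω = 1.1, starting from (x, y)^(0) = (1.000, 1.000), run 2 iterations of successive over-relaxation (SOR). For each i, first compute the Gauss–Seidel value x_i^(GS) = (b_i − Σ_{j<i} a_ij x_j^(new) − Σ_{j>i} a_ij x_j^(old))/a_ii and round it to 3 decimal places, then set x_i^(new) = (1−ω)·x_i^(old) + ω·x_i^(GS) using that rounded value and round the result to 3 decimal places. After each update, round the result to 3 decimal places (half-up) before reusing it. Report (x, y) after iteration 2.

(0.589, -0.544)

Iteration 1:
  x: GS value = (-10 - (4)·1.000) / (7) = -2.000;  x ← (1−ω)·1.000 + ω·-2.000 = -2.300
  y: GS value = (-7 - (-4)·-2.300) / (6) = -2.700;  y ← (1−ω)·1.000 + ω·-2.700 = -3.070
Iteration 2:
  x: GS value = (-10 - (4)·-3.070) / (7) = 0.326;  x ← (1−ω)·-2.300 + ω·0.326 = 0.589
  y: GS value = (-7 - (-4)·0.589) / (6) = -0.774;  y ← (1−ω)·-3.070 + ω·-0.774 = -0.544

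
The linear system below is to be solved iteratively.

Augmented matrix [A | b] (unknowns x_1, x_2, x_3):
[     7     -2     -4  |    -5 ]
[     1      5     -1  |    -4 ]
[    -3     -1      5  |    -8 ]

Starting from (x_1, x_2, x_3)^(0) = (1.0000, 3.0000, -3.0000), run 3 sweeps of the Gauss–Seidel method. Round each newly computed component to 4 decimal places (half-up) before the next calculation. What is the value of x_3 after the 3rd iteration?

Iteration 1:
  x_1 = (-5 - (-2)·3.0000 - (-4)·-3.0000) / (7) = -1.5714
  x_2 = (-4 - (1)·-1.5714 - (-1)·-3.0000) / (5) = -1.0857
  x_3 = (-8 - (-3)·-1.5714 - (-1)·-1.0857) / (5) = -2.7600
Iteration 2:
  x_1 = (-5 - (-2)·-1.0857 - (-4)·-2.7600) / (7) = -2.6016
  x_2 = (-4 - (1)·-2.6016 - (-1)·-2.7600) / (5) = -0.8317
  x_3 = (-8 - (-3)·-2.6016 - (-1)·-0.8317) / (5) = -3.3273
Iteration 3:
  x_1 = (-5 - (-2)·-0.8317 - (-4)·-3.3273) / (7) = -2.8532
  x_2 = (-4 - (1)·-2.8532 - (-1)·-3.3273) / (5) = -0.8948
  x_3 = (-8 - (-3)·-2.8532 - (-1)·-0.8948) / (5) = -3.4909

-3.4909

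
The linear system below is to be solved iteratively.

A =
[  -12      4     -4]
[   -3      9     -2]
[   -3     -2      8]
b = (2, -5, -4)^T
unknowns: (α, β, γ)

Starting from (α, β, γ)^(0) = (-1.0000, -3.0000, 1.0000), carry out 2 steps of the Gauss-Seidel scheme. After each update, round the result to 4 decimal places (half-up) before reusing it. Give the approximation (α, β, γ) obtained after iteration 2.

(-0.0208, -0.8449, -0.7190)

Iteration 1:
  α = (2 - (4)·-3.0000 - (-4)·1.0000) / (-12) = -1.5000
  β = (-5 - (-3)·-1.5000 - (-2)·1.0000) / (9) = -0.8333
  γ = (-4 - (-3)·-1.5000 - (-2)·-0.8333) / (8) = -1.2708
Iteration 2:
  α = (2 - (4)·-0.8333 - (-4)·-1.2708) / (-12) = -0.0208
  β = (-5 - (-3)·-0.0208 - (-2)·-1.2708) / (9) = -0.8449
  γ = (-4 - (-3)·-0.0208 - (-2)·-0.8449) / (8) = -0.7190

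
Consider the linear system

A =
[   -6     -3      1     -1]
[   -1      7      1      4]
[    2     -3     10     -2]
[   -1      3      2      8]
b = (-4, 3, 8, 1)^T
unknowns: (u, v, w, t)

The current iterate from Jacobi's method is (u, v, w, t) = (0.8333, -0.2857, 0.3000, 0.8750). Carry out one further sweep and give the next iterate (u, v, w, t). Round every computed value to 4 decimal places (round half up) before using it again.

One sweep:
  u = (-4 - (-3)·-0.2857 - (1)·0.3000 - (-1)·0.8750) / (-6) = 0.7137
  v = (3 - (-1)·0.8333 - (1)·0.3000 - (4)·0.8750) / (7) = 0.0048
  w = (8 - (2)·0.8333 - (-3)·-0.2857 - (-2)·0.8750) / (10) = 0.7226
  t = (1 - (-1)·0.8333 - (3)·-0.2857 - (2)·0.3000) / (8) = 0.2613

(0.7137, 0.0048, 0.7226, 0.2613)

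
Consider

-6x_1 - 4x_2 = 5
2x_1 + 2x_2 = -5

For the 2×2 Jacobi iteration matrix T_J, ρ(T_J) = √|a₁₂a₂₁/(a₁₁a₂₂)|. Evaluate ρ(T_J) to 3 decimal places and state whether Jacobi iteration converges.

a₁₂a₂₁/(a₁₁a₂₂) = (-4)·(2) / ((-6)·(2)) = 0.666667
ρ = √|0.666667| = √0.666667 = 0.816
ρ < 1, so Jacobi converges

0.816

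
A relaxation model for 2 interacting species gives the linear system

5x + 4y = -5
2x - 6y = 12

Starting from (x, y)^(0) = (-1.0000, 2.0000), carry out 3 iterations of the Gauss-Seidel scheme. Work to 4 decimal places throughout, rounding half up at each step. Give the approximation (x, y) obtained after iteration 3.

(0.2551, -1.9150)

Iteration 1:
  x = (-5 - (4)·2.0000) / (5) = -2.6000
  y = (12 - (2)·-2.6000) / (-6) = -2.8667
Iteration 2:
  x = (-5 - (4)·-2.8667) / (5) = 1.2934
  y = (12 - (2)·1.2934) / (-6) = -1.5689
Iteration 3:
  x = (-5 - (4)·-1.5689) / (5) = 0.2551
  y = (12 - (2)·0.2551) / (-6) = -1.9150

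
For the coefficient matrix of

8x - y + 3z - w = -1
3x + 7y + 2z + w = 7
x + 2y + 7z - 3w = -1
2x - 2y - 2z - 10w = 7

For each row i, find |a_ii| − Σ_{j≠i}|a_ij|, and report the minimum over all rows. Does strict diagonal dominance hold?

row 1: |8| − (1+3+1) = 3
row 2: |7| − (3+2+1) = 1
row 3: |7| − (1+2+3) = 1
row 4: |-10| − (2+2+2) = 4
minimum over rows = 1 → strictly diagonally dominant (convergence guaranteed)

1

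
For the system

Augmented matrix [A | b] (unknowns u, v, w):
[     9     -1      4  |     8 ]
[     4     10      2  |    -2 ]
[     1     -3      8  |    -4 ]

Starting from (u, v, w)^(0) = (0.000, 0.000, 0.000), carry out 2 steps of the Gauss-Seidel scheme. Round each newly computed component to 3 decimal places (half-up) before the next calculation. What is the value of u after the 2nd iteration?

1.192

Iteration 1:
  u = (8 - (-1)·0.000 - (4)·0.000) / (9) = 0.889
  v = (-2 - (4)·0.889 - (2)·0.000) / (10) = -0.556
  w = (-4 - (1)·0.889 - (-3)·-0.556) / (8) = -0.820
Iteration 2:
  u = (8 - (-1)·-0.556 - (4)·-0.820) / (9) = 1.192
  v = (-2 - (4)·1.192 - (2)·-0.820) / (10) = -0.513
  w = (-4 - (1)·1.192 - (-3)·-0.513) / (8) = -0.841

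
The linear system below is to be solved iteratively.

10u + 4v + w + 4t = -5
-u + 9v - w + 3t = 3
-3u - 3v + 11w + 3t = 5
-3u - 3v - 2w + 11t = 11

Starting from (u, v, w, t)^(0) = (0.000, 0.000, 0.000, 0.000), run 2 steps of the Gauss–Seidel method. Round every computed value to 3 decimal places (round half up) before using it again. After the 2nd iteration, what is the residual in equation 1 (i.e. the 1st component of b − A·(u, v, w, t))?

3.316

Iteration 1:
  u = (-5 - (4)·0.000 - (1)·0.000 - (4)·0.000) / (10) = -0.500
  v = (3 - (-1)·-0.500 - (-1)·0.000 - (3)·0.000) / (9) = 0.278
  w = (5 - (-3)·-0.500 - (-3)·0.278 - (3)·0.000) / (11) = 0.394
  t = (11 - (-3)·-0.500 - (-3)·0.278 - (-2)·0.394) / (11) = 1.011
Iteration 2:
  u = (-5 - (4)·0.278 - (1)·0.394 - (4)·1.011) / (10) = -1.055
  v = (3 - (-1)·-1.055 - (-1)·0.394 - (3)·1.011) / (9) = -0.077
  w = (5 - (-3)·-1.055 - (-3)·-0.077 - (3)·1.011) / (11) = -0.130
  t = (11 - (-3)·-1.055 - (-3)·-0.077 - (-2)·-0.130) / (11) = 0.668
Residual b − A·x = (3.316, 0.504, 1.030, -0.004)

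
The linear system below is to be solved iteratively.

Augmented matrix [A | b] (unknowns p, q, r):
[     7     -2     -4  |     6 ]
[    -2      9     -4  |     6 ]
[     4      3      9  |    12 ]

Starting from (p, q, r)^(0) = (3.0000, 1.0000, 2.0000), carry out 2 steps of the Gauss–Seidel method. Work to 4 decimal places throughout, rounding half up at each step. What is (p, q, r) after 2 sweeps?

(1.2351, 0.7765, 0.5256)

Iteration 1:
  p = (6 - (-2)·1.0000 - (-4)·2.0000) / (7) = 2.2857
  q = (6 - (-2)·2.2857 - (-4)·2.0000) / (9) = 2.0635
  r = (12 - (4)·2.2857 - (3)·2.0635) / (9) = -0.3704
Iteration 2:
  p = (6 - (-2)·2.0635 - (-4)·-0.3704) / (7) = 1.2351
  q = (6 - (-2)·1.2351 - (-4)·-0.3704) / (9) = 0.7765
  r = (12 - (4)·1.2351 - (3)·0.7765) / (9) = 0.5256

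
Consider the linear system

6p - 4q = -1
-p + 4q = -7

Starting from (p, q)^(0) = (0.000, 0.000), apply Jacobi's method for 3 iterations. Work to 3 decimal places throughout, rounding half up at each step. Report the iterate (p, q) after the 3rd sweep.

(-1.361, -2.083)

Iteration 1:
  p = (-1 - (-4)·0.000) / (6) = -0.167
  q = (-7 - (-1)·0.000) / (4) = -1.750
Iteration 2:
  p = (-1 - (-4)·-1.750) / (6) = -1.333
  q = (-7 - (-1)·-0.167) / (4) = -1.792
Iteration 3:
  p = (-1 - (-4)·-1.792) / (6) = -1.361
  q = (-7 - (-1)·-1.333) / (4) = -2.083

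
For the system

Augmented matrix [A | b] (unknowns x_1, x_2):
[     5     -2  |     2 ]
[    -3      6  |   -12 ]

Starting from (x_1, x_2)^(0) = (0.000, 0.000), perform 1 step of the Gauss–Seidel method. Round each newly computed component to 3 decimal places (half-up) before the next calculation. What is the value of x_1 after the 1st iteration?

Iteration 1:
  x_1 = (2 - (-2)·0.000) / (5) = 0.400
  x_2 = (-12 - (-3)·0.400) / (6) = -1.800

0.400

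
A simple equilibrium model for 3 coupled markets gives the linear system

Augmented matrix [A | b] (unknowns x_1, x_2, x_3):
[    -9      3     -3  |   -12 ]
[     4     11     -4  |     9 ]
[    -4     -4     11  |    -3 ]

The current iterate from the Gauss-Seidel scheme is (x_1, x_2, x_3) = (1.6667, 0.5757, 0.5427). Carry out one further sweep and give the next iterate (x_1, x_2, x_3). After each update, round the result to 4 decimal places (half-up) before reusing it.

One sweep:
  x_1 = (-12 - (3)·0.5757 - (-3)·0.5427) / (-9) = 1.3443
  x_2 = (9 - (4)·1.3443 - (-4)·0.5427) / (11) = 0.5267
  x_3 = (-3 - (-4)·1.3443 - (-4)·0.5267) / (11) = 0.4076

(1.3443, 0.5267, 0.4076)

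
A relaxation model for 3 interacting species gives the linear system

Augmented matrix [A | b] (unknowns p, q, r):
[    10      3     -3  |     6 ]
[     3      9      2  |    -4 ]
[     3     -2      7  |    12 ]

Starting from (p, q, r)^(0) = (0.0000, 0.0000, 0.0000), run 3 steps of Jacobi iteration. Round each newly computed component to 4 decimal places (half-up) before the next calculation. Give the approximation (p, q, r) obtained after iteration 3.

(1.3067, -1.1559, 0.8866)

Iteration 1:
  p = (6 - (3)·0.0000 - (-3)·0.0000) / (10) = 0.6000
  q = (-4 - (3)·0.0000 - (2)·0.0000) / (9) = -0.4444
  r = (12 - (3)·0.0000 - (-2)·0.0000) / (7) = 1.7143
Iteration 2:
  p = (6 - (3)·-0.4444 - (-3)·1.7143) / (10) = 1.2476
  q = (-4 - (3)·0.6000 - (2)·1.7143) / (9) = -1.0254
  r = (12 - (3)·0.6000 - (-2)·-0.4444) / (7) = 1.3302
Iteration 3:
  p = (6 - (3)·-1.0254 - (-3)·1.3302) / (10) = 1.3067
  q = (-4 - (3)·1.2476 - (2)·1.3302) / (9) = -1.1559
  r = (12 - (3)·1.2476 - (-2)·-1.0254) / (7) = 0.8866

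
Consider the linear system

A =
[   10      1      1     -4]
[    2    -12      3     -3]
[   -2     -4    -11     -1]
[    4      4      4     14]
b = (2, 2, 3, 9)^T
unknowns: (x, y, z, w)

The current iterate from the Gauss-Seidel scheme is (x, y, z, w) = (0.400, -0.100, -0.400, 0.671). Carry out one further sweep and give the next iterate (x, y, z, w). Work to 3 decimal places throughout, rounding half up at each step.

(0.518, -0.348, -0.301, 0.680)

One sweep:
  x = (2 - (1)·-0.100 - (1)·-0.400 - (-4)·0.671) / (10) = 0.518
  y = (2 - (2)·0.518 - (3)·-0.400 - (-3)·0.671) / (-12) = -0.348
  z = (3 - (-2)·0.518 - (-4)·-0.348 - (-1)·0.671) / (-11) = -0.301
  w = (9 - (4)·0.518 - (4)·-0.348 - (4)·-0.301) / (14) = 0.680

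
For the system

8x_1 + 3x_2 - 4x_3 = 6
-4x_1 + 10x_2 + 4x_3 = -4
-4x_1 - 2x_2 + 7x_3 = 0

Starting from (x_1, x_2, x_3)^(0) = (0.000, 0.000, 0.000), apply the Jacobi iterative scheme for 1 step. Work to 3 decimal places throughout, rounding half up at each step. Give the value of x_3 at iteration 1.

0.000

Iteration 1:
  x_1 = (6 - (3)·0.000 - (-4)·0.000) / (8) = 0.750
  x_2 = (-4 - (-4)·0.000 - (4)·0.000) / (10) = -0.400
  x_3 = (0 - (-4)·0.000 - (-2)·0.000) / (7) = 0.000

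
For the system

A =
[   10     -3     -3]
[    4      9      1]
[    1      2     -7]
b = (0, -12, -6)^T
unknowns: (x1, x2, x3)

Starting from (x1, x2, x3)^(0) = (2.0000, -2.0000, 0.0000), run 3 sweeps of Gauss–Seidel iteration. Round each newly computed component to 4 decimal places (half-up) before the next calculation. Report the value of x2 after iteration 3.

-1.2714

Iteration 1:
  x1 = (0 - (-3)·-2.0000 - (-3)·0.0000) / (10) = -0.6000
  x2 = (-12 - (4)·-0.6000 - (1)·0.0000) / (9) = -1.0667
  x3 = (-6 - (1)·-0.6000 - (2)·-1.0667) / (-7) = 0.4667
Iteration 2:
  x1 = (0 - (-3)·-1.0667 - (-3)·0.4667) / (10) = -0.1800
  x2 = (-12 - (4)·-0.1800 - (1)·0.4667) / (9) = -1.3052
  x3 = (-6 - (1)·-0.1800 - (2)·-1.3052) / (-7) = 0.4585
Iteration 3:
  x1 = (0 - (-3)·-1.3052 - (-3)·0.4585) / (10) = -0.2540
  x2 = (-12 - (4)·-0.2540 - (1)·0.4585) / (9) = -1.2714
  x3 = (-6 - (1)·-0.2540 - (2)·-1.2714) / (-7) = 0.4576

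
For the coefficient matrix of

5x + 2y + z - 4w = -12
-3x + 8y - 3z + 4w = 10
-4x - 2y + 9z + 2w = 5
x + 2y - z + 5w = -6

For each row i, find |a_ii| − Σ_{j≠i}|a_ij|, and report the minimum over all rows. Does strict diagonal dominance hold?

row 1: |5| − (2+1+4) = -2
row 2: |8| − (3+3+4) = -2
row 3: |9| − (4+2+2) = 1
row 4: |5| − (1+2+1) = 1
minimum over rows = -2 → not strictly diagonally dominant

-2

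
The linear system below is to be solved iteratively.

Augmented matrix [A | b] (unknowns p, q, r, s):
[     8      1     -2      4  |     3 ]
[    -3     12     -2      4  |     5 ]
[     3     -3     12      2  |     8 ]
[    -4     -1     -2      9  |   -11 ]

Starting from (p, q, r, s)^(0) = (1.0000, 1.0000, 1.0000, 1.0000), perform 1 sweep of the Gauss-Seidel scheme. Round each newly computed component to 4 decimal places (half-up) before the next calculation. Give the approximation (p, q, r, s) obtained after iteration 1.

(0.0000, 0.2500, 0.5625, -1.0694)

Iteration 1:
  p = (3 - (1)·1.0000 - (-2)·1.0000 - (4)·1.0000) / (8) = 0.0000
  q = (5 - (-3)·0.0000 - (-2)·1.0000 - (4)·1.0000) / (12) = 0.2500
  r = (8 - (3)·0.0000 - (-3)·0.2500 - (2)·1.0000) / (12) = 0.5625
  s = (-11 - (-4)·0.0000 - (-1)·0.2500 - (-2)·0.5625) / (9) = -1.0694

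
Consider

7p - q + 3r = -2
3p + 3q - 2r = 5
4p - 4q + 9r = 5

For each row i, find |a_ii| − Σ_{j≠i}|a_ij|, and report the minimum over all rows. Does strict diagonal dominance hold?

row 1: |7| − (1+3) = 3
row 2: |3| − (3+2) = -2
row 3: |9| − (4+4) = 1
minimum over rows = -2 → not strictly diagonally dominant

-2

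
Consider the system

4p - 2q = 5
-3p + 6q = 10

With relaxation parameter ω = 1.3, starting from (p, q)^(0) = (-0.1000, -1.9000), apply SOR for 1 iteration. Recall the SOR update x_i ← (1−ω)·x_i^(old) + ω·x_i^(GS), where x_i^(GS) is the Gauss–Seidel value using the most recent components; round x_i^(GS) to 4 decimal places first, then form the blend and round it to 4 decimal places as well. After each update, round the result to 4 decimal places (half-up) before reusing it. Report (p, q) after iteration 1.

(0.4200, 3.0097)

Iteration 1:
  p: GS value = (5 - (-2)·-1.9000) / (4) = 0.3000;  p ← (1−ω)·-0.1000 + ω·0.3000 = 0.4200
  q: GS value = (10 - (-3)·0.4200) / (6) = 1.8767;  q ← (1−ω)·-1.9000 + ω·1.8767 = 3.0097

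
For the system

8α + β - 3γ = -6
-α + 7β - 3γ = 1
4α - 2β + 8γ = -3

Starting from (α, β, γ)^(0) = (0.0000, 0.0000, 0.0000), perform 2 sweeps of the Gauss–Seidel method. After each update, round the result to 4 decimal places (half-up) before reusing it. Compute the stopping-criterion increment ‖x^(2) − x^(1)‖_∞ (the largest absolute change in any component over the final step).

Iteration 1:
  α = (-6 - (1)·0.0000 - (-3)·0.0000) / (8) = -0.7500
  β = (1 - (-1)·-0.7500 - (-3)·0.0000) / (7) = 0.0357
  γ = (-3 - (4)·-0.7500 - (-2)·0.0357) / (8) = 0.0089
Iteration 2:
  α = (-6 - (1)·0.0357 - (-3)·0.0089) / (8) = -0.7511
  β = (1 - (-1)·-0.7511 - (-3)·0.0089) / (7) = 0.0394
  γ = (-3 - (4)·-0.7511 - (-2)·0.0394) / (8) = 0.0104
Change: (-0.0011, 0.0037, 0.0015) → max |·| = 0.0037

0.0037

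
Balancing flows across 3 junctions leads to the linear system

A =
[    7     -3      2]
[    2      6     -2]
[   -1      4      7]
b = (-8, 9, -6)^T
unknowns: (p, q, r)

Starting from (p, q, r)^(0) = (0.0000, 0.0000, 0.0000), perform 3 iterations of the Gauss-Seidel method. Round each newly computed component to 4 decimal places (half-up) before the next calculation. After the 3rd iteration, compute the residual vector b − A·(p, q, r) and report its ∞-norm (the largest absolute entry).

2.4442

Iteration 1:
  p = (-8 - (-3)·0.0000 - (2)·0.0000) / (7) = -1.1429
  q = (9 - (2)·-1.1429 - (-2)·0.0000) / (6) = 1.8810
  r = (-6 - (-1)·-1.1429 - (4)·1.8810) / (7) = -2.0953
Iteration 2:
  p = (-8 - (-3)·1.8810 - (2)·-2.0953) / (7) = 0.2619
  q = (9 - (2)·0.2619 - (-2)·-2.0953) / (6) = 0.7143
  r = (-6 - (-1)·0.2619 - (4)·0.7143) / (7) = -1.2279
Iteration 3:
  p = (-8 - (-3)·0.7143 - (2)·-1.2279) / (7) = -0.4859
  q = (9 - (2)·-0.4859 - (-2)·-1.2279) / (6) = 1.2527
  r = (-6 - (-1)·-0.4859 - (4)·1.2527) / (7) = -1.6424
Residual b − A·x = (2.4442, -0.8292, 0.0001); ∞-norm = 2.4442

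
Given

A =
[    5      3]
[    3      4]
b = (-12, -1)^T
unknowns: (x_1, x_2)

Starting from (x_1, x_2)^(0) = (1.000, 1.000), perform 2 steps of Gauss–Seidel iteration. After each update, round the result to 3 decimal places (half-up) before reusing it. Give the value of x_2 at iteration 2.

Iteration 1:
  x_1 = (-12 - (3)·1.000) / (5) = -3.000
  x_2 = (-1 - (3)·-3.000) / (4) = 2.000
Iteration 2:
  x_1 = (-12 - (3)·2.000) / (5) = -3.600
  x_2 = (-1 - (3)·-3.600) / (4) = 2.450

2.450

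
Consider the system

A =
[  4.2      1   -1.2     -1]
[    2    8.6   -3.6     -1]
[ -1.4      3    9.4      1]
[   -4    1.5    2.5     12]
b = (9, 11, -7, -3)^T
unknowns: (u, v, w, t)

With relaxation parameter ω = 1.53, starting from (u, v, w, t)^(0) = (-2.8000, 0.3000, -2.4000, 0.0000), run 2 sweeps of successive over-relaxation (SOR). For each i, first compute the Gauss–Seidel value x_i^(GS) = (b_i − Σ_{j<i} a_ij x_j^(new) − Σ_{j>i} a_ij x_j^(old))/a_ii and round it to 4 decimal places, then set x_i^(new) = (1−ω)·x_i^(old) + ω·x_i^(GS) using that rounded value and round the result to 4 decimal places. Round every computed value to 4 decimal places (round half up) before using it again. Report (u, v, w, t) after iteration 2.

(2.8083, 2.6409, -2.7522, 0.7924)

Iteration 1:
  u: GS value = (9 - (1)·0.3000 - (-1.2)·-2.4000 - (-1)·0.0000) / (4.2) = 1.3857;  u ← (1−ω)·-2.8000 + ω·1.3857 = 3.6041
  v: GS value = (11 - (2)·3.6041 - (-3.6)·-2.4000 - (-1)·0.0000) / (8.6) = -0.5637;  v ← (1−ω)·0.3000 + ω·-0.5637 = -1.0215
  w: GS value = (-7 - (-1.4)·3.6041 - (3)·-1.0215 - (1)·0.0000) / (9.4) = 0.1181;  w ← (1−ω)·-2.4000 + ω·0.1181 = 1.4527
  t: GS value = (-3 - (-4)·3.6041 - (1.5)·-1.0215 - (2.5)·1.4527) / (12) = 0.7764;  t ← (1−ω)·0.0000 + ω·0.7764 = 1.1879
Iteration 2:
  u: GS value = (9 - (1)·-1.0215 - (-1.2)·1.4527 - (-1)·1.1879) / (4.2) = 3.0840;  u ← (1−ω)·3.6041 + ω·3.0840 = 2.8083
  v: GS value = (11 - (2)·2.8083 - (-3.6)·1.4527 - (-1)·1.1879) / (8.6) = 1.3722;  v ← (1−ω)·-1.0215 + ω·1.3722 = 2.6409
  w: GS value = (-7 - (-1.4)·2.8083 - (3)·2.6409 - (1)·1.1879) / (9.4) = -1.2956;  w ← (1−ω)·1.4527 + ω·-1.2956 = -2.7522
  t: GS value = (-3 - (-4)·2.8083 - (1.5)·2.6409 - (2.5)·-2.7522) / (12) = 0.9294;  t ← (1−ω)·1.1879 + ω·0.9294 = 0.7924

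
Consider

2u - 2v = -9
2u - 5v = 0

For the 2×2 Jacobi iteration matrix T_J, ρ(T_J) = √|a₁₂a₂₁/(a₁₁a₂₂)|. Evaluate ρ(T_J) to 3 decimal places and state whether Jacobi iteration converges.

0.632

a₁₂a₂₁/(a₁₁a₂₂) = (-2)·(2) / ((2)·(-5)) = 0.400000
ρ = √|0.400000| = √0.400000 = 0.632
ρ < 1, so Jacobi converges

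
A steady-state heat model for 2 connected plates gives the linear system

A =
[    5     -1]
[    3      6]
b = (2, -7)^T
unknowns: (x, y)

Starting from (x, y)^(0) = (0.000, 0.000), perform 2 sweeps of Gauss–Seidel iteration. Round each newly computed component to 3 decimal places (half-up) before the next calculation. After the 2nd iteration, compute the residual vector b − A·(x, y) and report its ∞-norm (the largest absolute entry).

0.135

Iteration 1:
  x = (2 - (-1)·0.000) / (5) = 0.400
  y = (-7 - (3)·0.400) / (6) = -1.367
Iteration 2:
  x = (2 - (-1)·-1.367) / (5) = 0.127
  y = (-7 - (3)·0.127) / (6) = -1.230
Residual b − A·x = (0.135, -0.001); ∞-norm = 0.135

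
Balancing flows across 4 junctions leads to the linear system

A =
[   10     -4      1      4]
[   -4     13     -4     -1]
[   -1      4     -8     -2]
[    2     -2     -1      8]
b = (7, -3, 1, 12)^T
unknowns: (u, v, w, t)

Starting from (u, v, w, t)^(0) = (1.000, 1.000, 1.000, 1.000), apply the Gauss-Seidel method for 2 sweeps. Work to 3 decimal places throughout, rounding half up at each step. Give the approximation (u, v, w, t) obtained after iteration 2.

(0.304, -0.116, -0.571, 1.324)

Iteration 1:
  u = (7 - (-4)·1.000 - (1)·1.000 - (4)·1.000) / (10) = 0.600
  v = (-3 - (-4)·0.600 - (-4)·1.000 - (-1)·1.000) / (13) = 0.338
  w = (1 - (-1)·0.600 - (4)·0.338 - (-2)·1.000) / (-8) = -0.281
  t = (12 - (2)·0.600 - (-2)·0.338 - (-1)·-0.281) / (8) = 1.399
Iteration 2:
  u = (7 - (-4)·0.338 - (1)·-0.281 - (4)·1.399) / (10) = 0.304
  v = (-3 - (-4)·0.304 - (-4)·-0.281 - (-1)·1.399) / (13) = -0.116
  w = (1 - (-1)·0.304 - (4)·-0.116 - (-2)·1.399) / (-8) = -0.571
  t = (12 - (2)·0.304 - (-2)·-0.116 - (-1)·-0.571) / (8) = 1.324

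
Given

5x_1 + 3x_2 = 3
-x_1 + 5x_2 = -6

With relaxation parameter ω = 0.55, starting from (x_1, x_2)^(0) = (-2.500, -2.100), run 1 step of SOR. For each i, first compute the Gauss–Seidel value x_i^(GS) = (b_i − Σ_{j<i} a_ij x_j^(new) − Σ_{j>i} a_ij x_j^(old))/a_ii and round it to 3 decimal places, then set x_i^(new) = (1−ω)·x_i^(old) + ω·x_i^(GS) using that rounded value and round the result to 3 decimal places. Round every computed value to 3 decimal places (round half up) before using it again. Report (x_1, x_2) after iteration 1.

(-0.102, -1.616)

Iteration 1:
  x_1: GS value = (3 - (3)·-2.100) / (5) = 1.860;  x_1 ← (1−ω)·-2.500 + ω·1.860 = -0.102
  x_2: GS value = (-6 - (-1)·-0.102) / (5) = -1.220;  x_2 ← (1−ω)·-2.100 + ω·-1.220 = -1.616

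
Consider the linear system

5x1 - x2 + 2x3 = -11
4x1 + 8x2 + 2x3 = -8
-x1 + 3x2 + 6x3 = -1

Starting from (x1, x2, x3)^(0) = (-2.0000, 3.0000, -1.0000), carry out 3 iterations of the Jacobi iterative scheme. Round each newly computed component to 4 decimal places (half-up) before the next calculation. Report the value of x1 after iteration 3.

Iteration 1:
  x1 = (-11 - (-1)·3.0000 - (2)·-1.0000) / (5) = -1.2000
  x2 = (-8 - (4)·-2.0000 - (2)·-1.0000) / (8) = 0.2500
  x3 = (-1 - (-1)·-2.0000 - (3)·3.0000) / (6) = -2.0000
Iteration 2:
  x1 = (-11 - (-1)·0.2500 - (2)·-2.0000) / (5) = -1.3500
  x2 = (-8 - (4)·-1.2000 - (2)·-2.0000) / (8) = 0.1000
  x3 = (-1 - (-1)·-1.2000 - (3)·0.2500) / (6) = -0.4917
Iteration 3:
  x1 = (-11 - (-1)·0.1000 - (2)·-0.4917) / (5) = -1.9833
  x2 = (-8 - (4)·-1.3500 - (2)·-0.4917) / (8) = -0.2021
  x3 = (-1 - (-1)·-1.3500 - (3)·0.1000) / (6) = -0.4417

-1.9833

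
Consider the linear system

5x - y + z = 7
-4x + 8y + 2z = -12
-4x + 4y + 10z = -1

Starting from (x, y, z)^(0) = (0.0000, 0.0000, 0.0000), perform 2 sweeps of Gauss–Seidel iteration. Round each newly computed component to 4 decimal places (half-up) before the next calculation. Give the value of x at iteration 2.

Iteration 1:
  x = (7 - (-1)·0.0000 - (1)·0.0000) / (5) = 1.4000
  y = (-12 - (-4)·1.4000 - (2)·0.0000) / (8) = -0.8000
  z = (-1 - (-4)·1.4000 - (4)·-0.8000) / (10) = 0.7800
Iteration 2:
  x = (7 - (-1)·-0.8000 - (1)·0.7800) / (5) = 1.0840
  y = (-12 - (-4)·1.0840 - (2)·0.7800) / (8) = -1.1530
  z = (-1 - (-4)·1.0840 - (4)·-1.1530) / (10) = 0.7948

1.0840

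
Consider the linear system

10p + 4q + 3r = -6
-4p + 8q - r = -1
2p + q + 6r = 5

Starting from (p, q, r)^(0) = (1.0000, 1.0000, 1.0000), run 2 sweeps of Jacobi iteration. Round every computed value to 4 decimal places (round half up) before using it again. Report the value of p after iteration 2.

Iteration 1:
  p = (-6 - (4)·1.0000 - (3)·1.0000) / (10) = -1.3000
  q = (-1 - (-4)·1.0000 - (-1)·1.0000) / (8) = 0.5000
  r = (5 - (2)·1.0000 - (1)·1.0000) / (6) = 0.3333
Iteration 2:
  p = (-6 - (4)·0.5000 - (3)·0.3333) / (10) = -0.9000
  q = (-1 - (-4)·-1.3000 - (-1)·0.3333) / (8) = -0.7333
  r = (5 - (2)·-1.3000 - (1)·0.5000) / (6) = 1.1833

-0.9000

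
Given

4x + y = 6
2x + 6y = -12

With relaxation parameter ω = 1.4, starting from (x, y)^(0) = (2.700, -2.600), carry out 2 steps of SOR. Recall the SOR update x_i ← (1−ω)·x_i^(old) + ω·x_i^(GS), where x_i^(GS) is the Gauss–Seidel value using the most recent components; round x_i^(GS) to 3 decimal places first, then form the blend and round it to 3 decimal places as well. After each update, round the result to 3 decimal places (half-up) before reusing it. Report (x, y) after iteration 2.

(2.259, -2.790)

Iteration 1:
  x: GS value = (6 - (1)·-2.600) / (4) = 2.150;  x ← (1−ω)·2.700 + ω·2.150 = 1.930
  y: GS value = (-12 - (2)·1.930) / (6) = -2.643;  y ← (1−ω)·-2.600 + ω·-2.643 = -2.660
Iteration 2:
  x: GS value = (6 - (1)·-2.660) / (4) = 2.165;  x ← (1−ω)·1.930 + ω·2.165 = 2.259
  y: GS value = (-12 - (2)·2.259) / (6) = -2.753;  y ← (1−ω)·-2.660 + ω·-2.753 = -2.790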